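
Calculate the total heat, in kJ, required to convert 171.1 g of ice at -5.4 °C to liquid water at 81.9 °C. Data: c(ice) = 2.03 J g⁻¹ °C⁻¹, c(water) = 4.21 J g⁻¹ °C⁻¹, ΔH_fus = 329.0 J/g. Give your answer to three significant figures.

q = 117 kJ

q1 (heat ice -5.4→0.0 °C): 171.1 × 2.03 × 5.4 = 1876 J
q2 (melt at 0 °C): 171.1 × 329.0 = 56292 J
q3 (heat water 0.0→81.9 °C): 171.1 × 4.21 × 81.9 = 58995 J
Total: 1876 + 56292 + 58995 = 117163 J = 117 kJ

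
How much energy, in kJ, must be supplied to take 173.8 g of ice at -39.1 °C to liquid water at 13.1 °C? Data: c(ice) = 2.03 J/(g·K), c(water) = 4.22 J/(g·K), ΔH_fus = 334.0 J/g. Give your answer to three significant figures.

q1 (heat ice -39.1→0.0 °C): 173.8 × 2.03 × 39.1 = 13795 J
q2 (melt at 0 °C): 173.8 × 334.0 = 58049 J
q3 (heat water 0.0→13.1 °C): 173.8 × 4.22 × 13.1 = 9608 J
Total: 13795 + 58049 + 9608 = 81452 J = 81.5 kJ

q = 81.5 kJ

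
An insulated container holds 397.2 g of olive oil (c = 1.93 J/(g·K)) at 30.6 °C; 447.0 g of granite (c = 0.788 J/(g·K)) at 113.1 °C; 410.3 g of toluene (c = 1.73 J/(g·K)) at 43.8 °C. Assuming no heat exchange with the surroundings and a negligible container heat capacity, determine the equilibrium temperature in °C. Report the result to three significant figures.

Σ mᵢcᵢ(T − Tᵢ) = 0  ⇒  T = Σ mᵢcᵢTᵢ / Σ mᵢcᵢ
Σ mᵢcᵢ = 397.2×1.93 + 447.0×0.788 + 410.3×1.73 = 1828.651
Σ mᵢcᵢTᵢ = 766.596×30.6 + 352.236×113.1 + 709.819×43.8 = 94386
T = 94386 / 1828.651 = 51.62 °C

T_f = 51.6 °C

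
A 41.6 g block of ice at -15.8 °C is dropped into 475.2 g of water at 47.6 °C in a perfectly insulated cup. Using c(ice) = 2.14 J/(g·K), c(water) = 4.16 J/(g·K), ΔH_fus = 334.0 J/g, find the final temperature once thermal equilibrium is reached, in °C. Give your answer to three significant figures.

T_f = 36.7 °C

Heat to bring ice to 0 °C and melt it: q₁ = 41.6×2.14×15.8 + 41.6×334.0 = 15301 J
Heat the water can supply cooling to 0 °C: 475.2×4.16×47.6 = 94097.2 J > q₁, so all ice melts.
Energy balance: 475.2×4.16×(47.6 − T) = 15301 + 41.6×4.16×(T − 0)
1976.832(47.6 − T) = 15301 + 173.056 T
94097.2 − 15301 = 2149.888 T
T = 78796.2 / 2149.888 = 36.65 °C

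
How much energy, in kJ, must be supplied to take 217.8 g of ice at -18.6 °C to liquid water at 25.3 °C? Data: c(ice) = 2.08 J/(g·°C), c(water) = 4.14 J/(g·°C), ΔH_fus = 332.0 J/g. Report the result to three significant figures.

q = 104 kJ

q1 (heat ice -18.6→0.0 °C): 217.8 × 2.08 × 18.6 = 8426 J
q2 (melt at 0 °C): 217.8 × 332.0 = 72310 J
q3 (heat water 0.0→25.3 °C): 217.8 × 4.14 × 25.3 = 22813 J
Total: 8426 + 72310 + 22813 = 103549 J = 104 kJ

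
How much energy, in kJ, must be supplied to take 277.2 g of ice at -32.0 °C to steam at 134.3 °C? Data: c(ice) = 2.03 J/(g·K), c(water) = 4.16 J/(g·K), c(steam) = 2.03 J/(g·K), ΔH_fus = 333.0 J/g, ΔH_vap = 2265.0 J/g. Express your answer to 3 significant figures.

q1 (heat ice -32.0→0.0 °C): 277.2 × 2.03 × 32.0 = 18007 J
q2 (melt at 0 °C): 277.2 × 333.0 = 92308 J
q3 (heat water 0.0→100.0 °C): 277.2 × 4.16 × 100.0 = 115315 J
q4 (vaporize at 100 °C): 277.2 × 2265.0 = 627858 J
q5 (heat steam 100.0→134.3 °C): 277.2 × 2.03 × 34.3 = 19301 J
Total: 18007 + 92308 + 115315 + 627858 + 19301 = 872789 J = 873 kJ

q = 873 kJ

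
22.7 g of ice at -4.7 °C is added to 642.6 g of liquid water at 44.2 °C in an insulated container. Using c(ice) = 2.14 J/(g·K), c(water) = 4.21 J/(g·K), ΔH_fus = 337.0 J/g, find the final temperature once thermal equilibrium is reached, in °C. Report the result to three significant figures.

T_f = 39.9 °C

Heat to bring ice to 0 °C and melt it: q₁ = 22.7×2.14×4.7 + 22.7×337.0 = 7878.2 J
Heat the water can supply cooling to 0 °C: 642.6×4.21×44.2 = 119576 J > q₁, so all ice melts.
Energy balance: 642.6×4.21×(44.2 − T) = 7878.2 + 22.7×4.21×(T − 0)
2705.346(44.2 − T) = 7878.2 + 95.567 T
119576 − 7878.2 = 2800.913 T
T = 111697.8 / 2800.913 = 39.88 °C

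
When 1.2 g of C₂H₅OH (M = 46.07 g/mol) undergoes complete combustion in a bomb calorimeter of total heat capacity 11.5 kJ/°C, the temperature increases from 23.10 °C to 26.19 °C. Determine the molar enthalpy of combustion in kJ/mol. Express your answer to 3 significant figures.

ΔT = 26.19 − 23.10 = 3.09 °C
q_cal = C_cal × ΔT = 11.5 × 3.09 = 35.535 kJ
n = 1.2 / 46.07 = 0.02605 mol
q_rxn = −q_cal = -35.535 kJ
ΔH = -35.535 / 0.02605 = -1364 kJ/mol

ΔH = -1360 kJ/mol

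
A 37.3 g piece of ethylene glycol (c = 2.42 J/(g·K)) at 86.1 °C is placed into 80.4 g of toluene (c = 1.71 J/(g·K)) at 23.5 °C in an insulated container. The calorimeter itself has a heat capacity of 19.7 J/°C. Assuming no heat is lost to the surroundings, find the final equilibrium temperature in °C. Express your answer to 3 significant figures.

T_f = 46.3 °C

Heat lost by ethylene glycol = heat gained by toluene + calorimeter.
(37.3)(2.42)(86.1 − T) = [(80.4)(1.71) + 19.7](T − 23.5)
90.266 (86.1 − T) = 157.184 (T − 23.5)
7771.9 − 90.266 T = 157.184 T − 3693.8
11465.7 = 247.450 T
T = 46.34 °C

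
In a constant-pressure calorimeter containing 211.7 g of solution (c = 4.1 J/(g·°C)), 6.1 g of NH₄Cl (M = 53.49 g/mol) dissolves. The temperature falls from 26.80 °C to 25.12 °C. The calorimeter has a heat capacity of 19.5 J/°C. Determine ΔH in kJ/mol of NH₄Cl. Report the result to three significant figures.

ΔH = 13.1 kJ/mol

|ΔT| = |25.12 − 26.80| = 1.68 °C
|q_surr| = (211.7 × 4.1 + 19.5) × 1.68 = 887.47 × 1.68 = 1491 J
n(NH₄Cl) = 6.1 / 53.49 = 0.1140 mol
Temperature fell, so q_rxn = +|q_surr| = 1.491 kJ
ΔH = q_rxn / n = 13.08 kJ/mol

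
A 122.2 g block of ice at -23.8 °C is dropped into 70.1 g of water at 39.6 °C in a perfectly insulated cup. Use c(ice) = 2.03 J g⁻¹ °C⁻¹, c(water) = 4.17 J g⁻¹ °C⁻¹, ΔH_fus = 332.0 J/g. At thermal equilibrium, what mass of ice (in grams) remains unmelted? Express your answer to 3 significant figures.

Heat to warm all ice to 0 °C: 122.2×2.03×23.8 = 5904.0 J
Heat released by water cooling to 0 °C: 70.1×4.17×39.6 = 11576 J
11576 J < 5904.0 + 122.2×332.0 = 46474.4 J, so not all ice melts; final T = 0 °C.
Heat left for melting: 11576 − 5904.0 = 5672.0 J
Mass melted = 5672.0 / 332.0 = 17.08 g
Ice remaining = 122.2 − 17.08 = 105.12 g

m_ice remaining = 105 g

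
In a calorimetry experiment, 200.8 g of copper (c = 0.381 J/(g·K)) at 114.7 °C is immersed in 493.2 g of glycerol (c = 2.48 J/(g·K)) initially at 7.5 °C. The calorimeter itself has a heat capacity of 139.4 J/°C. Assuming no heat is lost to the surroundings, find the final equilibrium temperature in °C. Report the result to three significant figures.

Heat lost by copper = heat gained by glycerol + calorimeter.
(200.8)(0.381)(114.7 − T) = [(493.2)(2.48) + 139.4](T − 7.5)
76.5048 (114.7 − T) = 1362.536 (T − 7.5)
8775.1 − 76.5048 T = 1362.536 T − 10219
18994.1 = 1439.0408 T
T = 13.20 °C

T_f = 13.2 °C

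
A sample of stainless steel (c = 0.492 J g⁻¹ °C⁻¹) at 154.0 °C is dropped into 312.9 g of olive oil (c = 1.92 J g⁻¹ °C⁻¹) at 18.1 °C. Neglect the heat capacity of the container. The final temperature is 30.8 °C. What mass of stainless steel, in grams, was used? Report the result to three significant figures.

q_gained = (312.9 × 1.92) × (30.8 − 18.1) = 7630 J
q_lost = m × 0.492 × (154.0 − 30.8) = 60.6144 m
m = 7630 / 60.6144 = 126 g

m = 126 g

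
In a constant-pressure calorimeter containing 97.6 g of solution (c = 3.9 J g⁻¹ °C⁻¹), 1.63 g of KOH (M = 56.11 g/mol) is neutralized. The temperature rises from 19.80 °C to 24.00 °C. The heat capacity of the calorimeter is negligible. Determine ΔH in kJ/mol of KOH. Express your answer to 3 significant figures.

ΔH = -55.0 kJ/mol

|ΔT| = |24.00 − 19.80| = 4.20 °C
|q_surr| = (97.6 × 3.9) × 4.20 = 380.64 × 4.20 = 1599 J
n(KOH) = 1.63 / 56.11 = 0.02905 mol
Temperature rose, so q_rxn = −|q_surr| = -1.599 kJ
ΔH = q_rxn / n = -55.04 kJ/mol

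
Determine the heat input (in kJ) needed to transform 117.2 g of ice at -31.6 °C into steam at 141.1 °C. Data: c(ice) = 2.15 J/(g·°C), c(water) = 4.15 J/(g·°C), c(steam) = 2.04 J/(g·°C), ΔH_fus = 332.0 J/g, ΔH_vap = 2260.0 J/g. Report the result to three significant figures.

q = 370 kJ

q1 (heat ice -31.6→0.0 °C): 117.2 × 2.15 × 31.6 = 7963 J
q2 (melt at 0 °C): 117.2 × 332.0 = 38910 J
q3 (heat water 0.0→100.0 °C): 117.2 × 4.15 × 100.0 = 48638 J
q4 (vaporize at 100 °C): 117.2 × 2260.0 = 264872 J
q5 (heat steam 100.0→141.1 °C): 117.2 × 2.04 × 41.1 = 9827 J
Total: 7963 + 38910 + 48638 + 264872 + 9827 = 370210 J = 370 kJ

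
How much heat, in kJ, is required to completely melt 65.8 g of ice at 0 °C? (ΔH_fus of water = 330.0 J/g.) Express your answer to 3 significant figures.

q = m × ΔH_fus = 65.8 × 330.0 = 21710 J = 21.7 kJ

q = 21.7 kJ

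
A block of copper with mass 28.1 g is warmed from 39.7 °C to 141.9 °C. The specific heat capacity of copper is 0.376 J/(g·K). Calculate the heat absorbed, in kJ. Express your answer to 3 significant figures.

q = m c ΔT = 28.1 × 0.376 × (141.9 − 39.7)
q = 28.1 × 0.376 × 102.2 = 1080 J = 1.08 kJ

q = 1.08 kJ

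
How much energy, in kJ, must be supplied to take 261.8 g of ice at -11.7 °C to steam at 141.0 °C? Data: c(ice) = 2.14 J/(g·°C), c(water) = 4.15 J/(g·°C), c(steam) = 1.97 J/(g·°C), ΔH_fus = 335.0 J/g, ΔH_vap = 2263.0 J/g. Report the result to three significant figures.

q = 817 kJ

q1 (heat ice -11.7→0.0 °C): 261.8 × 2.14 × 11.7 = 6555 J
q2 (melt at 0 °C): 261.8 × 335.0 = 87703 J
q3 (heat water 0.0→100.0 °C): 261.8 × 4.15 × 100.0 = 108647 J
q4 (vaporize at 100 °C): 261.8 × 2263.0 = 592453 J
q5 (heat steam 100.0→141.0 °C): 261.8 × 1.97 × 41.0 = 21146 J
Total: 6555 + 87703 + 108647 + 592453 + 21146 = 816504 J = 817 kJ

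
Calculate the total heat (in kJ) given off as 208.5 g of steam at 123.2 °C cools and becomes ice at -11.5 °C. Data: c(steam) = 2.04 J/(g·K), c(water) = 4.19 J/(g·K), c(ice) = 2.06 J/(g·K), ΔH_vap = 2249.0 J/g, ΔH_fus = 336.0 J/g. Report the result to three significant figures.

q1 (cool steam 123.2→100 °C): 208.5 × 2.04 × 23.2 = 9868 J
q2 (condense at 100 °C): 208.5 × 2249.0 = 468917 J
q3 (cool water 100→0 °C): 208.5 × 4.19 × 100.0 = 87362 J
q4 (freeze at 0 °C): 208.5 × 336.0 = 70056 J
q5 (cool ice 0→-11.5 °C): 208.5 × 2.06 × 11.5 = 4939 J
Total: 9868 + 468917 + 87362 + 70056 + 4939 = 641142 J = 641 kJ

q = 641 kJ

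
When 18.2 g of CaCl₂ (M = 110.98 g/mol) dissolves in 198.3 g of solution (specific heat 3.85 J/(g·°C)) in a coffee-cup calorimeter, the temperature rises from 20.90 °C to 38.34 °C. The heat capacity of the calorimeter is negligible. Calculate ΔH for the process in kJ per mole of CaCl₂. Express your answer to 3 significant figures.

ΔH = -81.2 kJ/mol

|ΔT| = |38.34 − 20.90| = 17.44 °C
|q_surr| = (198.3 × 3.85) × 17.44 = 763.455 × 17.44 = 13310 J
n(CaCl₂) = 18.2 / 110.98 = 0.1640 mol
Temperature rose, so q_rxn = −|q_surr| = -13.31 kJ
ΔH = q_rxn / n = -81.16 kJ/mol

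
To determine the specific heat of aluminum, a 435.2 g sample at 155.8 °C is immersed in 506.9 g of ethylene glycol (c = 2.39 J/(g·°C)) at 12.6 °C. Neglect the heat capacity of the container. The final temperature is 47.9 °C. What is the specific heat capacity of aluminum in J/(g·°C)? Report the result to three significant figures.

c = 0.911 J/(g·°C)

q_gained = (506.9 × 2.39) × (47.9 − 12.6) = 42770 J
q_lost = 435.2 × c × (155.8 − 47.9) = 46958.08 c
Set equal: c = 42770 / 46958.08 = 0.911 J/(g·°C)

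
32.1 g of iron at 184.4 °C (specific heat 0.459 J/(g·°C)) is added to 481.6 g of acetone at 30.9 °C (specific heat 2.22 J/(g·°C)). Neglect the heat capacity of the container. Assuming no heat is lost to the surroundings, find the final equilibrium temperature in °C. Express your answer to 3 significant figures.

T_f = 33.0 °C

Heat lost by iron = heat gained by acetone.
(32.1)(0.459)(184.4 − T) = (481.6)(2.22)(T − 30.9)
14.7339 (184.4 − T) = 1069.152 (T − 30.9)
2716.9 − 14.7339 T = 1069.152 T − 33037
35753.9 = 1083.8859 T
T = 32.99 °C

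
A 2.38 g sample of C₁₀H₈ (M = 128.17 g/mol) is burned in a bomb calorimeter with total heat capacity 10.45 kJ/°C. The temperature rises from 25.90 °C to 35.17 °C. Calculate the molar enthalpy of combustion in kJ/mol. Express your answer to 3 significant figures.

ΔT = 35.17 − 25.90 = 9.27 °C
q_cal = C_cal × ΔT = 10.45 × 9.27 = 96.8715 kJ
n = 2.38 / 128.17 = 0.01857 mol
q_rxn = −q_cal = -96.8715 kJ
ΔH = -96.8715 / 0.01857 = -5217 kJ/mol

ΔH = -5220 kJ/mol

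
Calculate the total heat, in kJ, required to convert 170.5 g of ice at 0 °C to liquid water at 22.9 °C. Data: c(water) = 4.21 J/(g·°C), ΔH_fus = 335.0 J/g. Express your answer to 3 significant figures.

q = 73.6 kJ

q1 (melt at 0 °C): 170.5 × 335.0 = 57118 J
q2 (heat water 0.0→22.9 °C): 170.5 × 4.21 × 22.9 = 16438 J
Total: 57118 + 16438 = 73556 J = 73.6 kJ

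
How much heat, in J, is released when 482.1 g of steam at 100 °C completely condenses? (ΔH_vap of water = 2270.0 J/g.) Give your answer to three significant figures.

q = 1090000 J

q = m × ΔH_vap = 482.1 × 2270.0 = 1094000 J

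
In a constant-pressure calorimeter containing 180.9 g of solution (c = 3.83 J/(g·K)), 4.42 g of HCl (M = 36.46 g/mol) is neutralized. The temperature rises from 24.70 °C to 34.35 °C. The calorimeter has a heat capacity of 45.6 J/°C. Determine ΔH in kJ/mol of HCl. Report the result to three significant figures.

ΔH = -58.8 kJ/mol

|ΔT| = |34.35 − 24.70| = 9.65 °C
|q_surr| = (180.9 × 3.83 + 45.6) × 9.65 = 738.447 × 9.65 = 7126 J
n(HCl) = 4.42 / 36.46 = 0.1212 mol
Temperature rose, so q_rxn = −|q_surr| = -7.126 kJ
ΔH = q_rxn / n = -58.80 kJ/mol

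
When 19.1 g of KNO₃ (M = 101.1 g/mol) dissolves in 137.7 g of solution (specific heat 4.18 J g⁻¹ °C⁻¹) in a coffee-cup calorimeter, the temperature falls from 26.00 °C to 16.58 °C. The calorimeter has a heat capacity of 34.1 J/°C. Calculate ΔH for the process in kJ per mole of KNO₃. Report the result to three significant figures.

ΔH = 30.4 kJ/mol

|ΔT| = |16.58 − 26.00| = 9.42 °C
|q_surr| = (137.7 × 4.18 + 34.1) × 9.42 = 609.686 × 9.42 = 5743 J
n(KNO₃) = 19.1 / 101.1 = 0.1889 mol
Temperature fell, so q_rxn = +|q_surr| = 5.743 kJ
ΔH = q_rxn / n = 30.40 kJ/mol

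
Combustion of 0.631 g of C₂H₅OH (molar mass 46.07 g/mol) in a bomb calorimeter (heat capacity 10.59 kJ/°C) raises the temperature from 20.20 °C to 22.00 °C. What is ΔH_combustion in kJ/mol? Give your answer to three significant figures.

ΔH = -1390 kJ/mol

ΔT = 22.00 − 20.20 = 1.80 °C
q_cal = C_cal × ΔT = 10.59 × 1.80 = 19.062 kJ
n = 0.631 / 46.07 = 0.01370 mol
q_rxn = −q_cal = -19.062 kJ
ΔH = -19.062 / 0.01370 = -1391 kJ/mol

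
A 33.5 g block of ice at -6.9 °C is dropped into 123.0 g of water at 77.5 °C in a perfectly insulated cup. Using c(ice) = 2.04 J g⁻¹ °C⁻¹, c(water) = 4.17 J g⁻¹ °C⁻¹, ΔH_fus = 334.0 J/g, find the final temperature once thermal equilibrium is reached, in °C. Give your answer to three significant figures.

T_f = 43.0 °C

Heat to bring ice to 0 °C and melt it: q₁ = 33.5×2.04×6.9 + 33.5×334.0 = 11661 J
Heat the water can supply cooling to 0 °C: 123.0×4.17×77.5 = 39750.5 J > q₁, so all ice melts.
Energy balance: 123.0×4.17×(77.5 − T) = 11661 + 33.5×4.17×(T − 0)
512.91(77.5 − T) = 11661 + 139.695 T
39750.5 − 11661 = 652.605 T
T = 28089.5 / 652.605 = 43.04 °C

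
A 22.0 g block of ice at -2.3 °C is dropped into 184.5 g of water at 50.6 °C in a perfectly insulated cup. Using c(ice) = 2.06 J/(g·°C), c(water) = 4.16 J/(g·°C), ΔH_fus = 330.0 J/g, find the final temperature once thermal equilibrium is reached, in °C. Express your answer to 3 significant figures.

Heat to bring ice to 0 °C and melt it: q₁ = 22.0×2.06×2.3 + 22.0×330.0 = 7364.2 J
Heat the water can supply cooling to 0 °C: 184.5×4.16×50.6 = 38836.5 J > q₁, so all ice melts.
Energy balance: 184.5×4.16×(50.6 − T) = 7364.2 + 22.0×4.16×(T − 0)
767.52(50.6 − T) = 7364.2 + 91.52 T
38836.5 − 7364.2 = 859.04 T
T = 31472.3 / 859.04 = 36.64 °C

T_f = 36.6 °C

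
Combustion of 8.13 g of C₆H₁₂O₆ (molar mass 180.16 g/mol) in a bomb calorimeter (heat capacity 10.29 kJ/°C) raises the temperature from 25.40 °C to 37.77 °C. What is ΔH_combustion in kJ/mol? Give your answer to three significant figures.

ΔH = -2820 kJ/mol

ΔT = 37.77 − 25.40 = 12.37 °C
q_cal = C_cal × ΔT = 10.29 × 12.37 = 127.2873 kJ
n = 8.13 / 180.16 = 0.04513 mol
q_rxn = −q_cal = -127.2873 kJ
ΔH = -127.2873 / 0.04513 = -2820 kJ/mol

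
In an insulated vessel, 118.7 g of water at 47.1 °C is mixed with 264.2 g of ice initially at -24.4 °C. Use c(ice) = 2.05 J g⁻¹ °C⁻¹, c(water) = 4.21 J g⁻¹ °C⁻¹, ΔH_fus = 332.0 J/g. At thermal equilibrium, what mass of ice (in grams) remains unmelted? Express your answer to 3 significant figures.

Heat to warm all ice to 0 °C: 264.2×2.05×24.4 = 13215 J
Heat released by water cooling to 0 °C: 118.7×4.21×47.1 = 23537 J
23537 J < 13215 + 264.2×332.0 = 100929.4 J, so not all ice melts; final T = 0 °C.
Heat left for melting: 23537 − 13215 = 10322 J
Mass melted = 10322 / 332.0 = 31.09 g
Ice remaining = 264.2 − 31.09 = 233.11 g

m_ice remaining = 233 g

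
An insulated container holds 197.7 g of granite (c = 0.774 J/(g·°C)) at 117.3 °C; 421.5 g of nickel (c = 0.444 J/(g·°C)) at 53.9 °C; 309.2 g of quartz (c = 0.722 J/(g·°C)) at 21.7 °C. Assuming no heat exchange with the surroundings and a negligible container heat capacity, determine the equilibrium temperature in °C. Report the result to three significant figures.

T_f = 58.4 °C

Σ mᵢcᵢ(T − Tᵢ) = 0  ⇒  T = Σ mᵢcᵢTᵢ / Σ mᵢcᵢ
Σ mᵢcᵢ = 197.7×0.774 + 421.5×0.444 + 309.2×0.722 = 563.4082
Σ mᵢcᵢTᵢ = 153.0198×117.3 + 187.146×53.9 + 223.2424×21.7 = 32881
T = 32881 / 563.4082 = 58.36 °C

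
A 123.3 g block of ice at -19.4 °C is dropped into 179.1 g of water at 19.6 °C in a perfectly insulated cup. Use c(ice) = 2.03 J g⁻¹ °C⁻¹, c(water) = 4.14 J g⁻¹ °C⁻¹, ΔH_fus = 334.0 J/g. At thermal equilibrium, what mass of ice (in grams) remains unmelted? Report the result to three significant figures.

m_ice remaining = 94.3 g

Heat to warm all ice to 0 °C: 123.3×2.03×19.4 = 4855.8 J
Heat released by water cooling to 0 °C: 179.1×4.14×19.6 = 14533 J
14533 J < 4855.8 + 123.3×334.0 = 46038.0 J, so not all ice melts; final T = 0 °C.
Heat left for melting: 14533 − 4855.8 = 9677.2 J
Mass melted = 9677.2 / 334.0 = 28.97 g
Ice remaining = 123.3 − 28.97 = 94.33 g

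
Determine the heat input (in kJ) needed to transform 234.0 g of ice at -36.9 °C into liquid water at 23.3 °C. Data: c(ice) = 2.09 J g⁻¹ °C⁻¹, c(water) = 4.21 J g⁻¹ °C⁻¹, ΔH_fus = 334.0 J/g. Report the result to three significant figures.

q = 119 kJ

q1 (heat ice -36.9→0.0 °C): 234.0 × 2.09 × 36.9 = 18046 J
q2 (melt at 0 °C): 234.0 × 334.0 = 78156 J
q3 (heat water 0.0→23.3 °C): 234.0 × 4.21 × 23.3 = 22954 J
Total: 18046 + 78156 + 22954 = 119156 J = 119 kJ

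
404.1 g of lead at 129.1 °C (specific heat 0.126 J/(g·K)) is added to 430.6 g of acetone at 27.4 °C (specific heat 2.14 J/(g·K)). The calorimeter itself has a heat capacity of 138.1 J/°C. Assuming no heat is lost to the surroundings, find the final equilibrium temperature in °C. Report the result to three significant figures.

Heat lost by lead = heat gained by acetone + calorimeter.
(404.1)(0.126)(129.1 − T) = [(430.6)(2.14) + 138.1](T − 27.4)
50.9166 (129.1 − T) = 1059.584 (T − 27.4)
6573.3 − 50.9166 T = 1059.584 T − 29033
35606.3 = 1110.5006 T
T = 32.06 °C

T_f = 32.1 °C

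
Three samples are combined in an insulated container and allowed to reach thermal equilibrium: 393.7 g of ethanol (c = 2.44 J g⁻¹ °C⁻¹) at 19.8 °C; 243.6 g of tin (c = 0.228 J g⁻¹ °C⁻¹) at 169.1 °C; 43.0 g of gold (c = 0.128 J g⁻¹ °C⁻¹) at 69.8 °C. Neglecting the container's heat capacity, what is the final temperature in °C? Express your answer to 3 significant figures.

T_f = 28.2 °C

Σ mᵢcᵢ(T − Tᵢ) = 0  ⇒  T = Σ mᵢcᵢTᵢ / Σ mᵢcᵢ
Σ mᵢcᵢ = 393.7×2.44 + 243.6×0.228 + 43.0×0.128 = 1021.6728
Σ mᵢcᵢTᵢ = 960.628×19.8 + 55.5408×169.1 + 5.504×69.8 = 28797
T = 28797 / 1021.6728 = 28.19 °C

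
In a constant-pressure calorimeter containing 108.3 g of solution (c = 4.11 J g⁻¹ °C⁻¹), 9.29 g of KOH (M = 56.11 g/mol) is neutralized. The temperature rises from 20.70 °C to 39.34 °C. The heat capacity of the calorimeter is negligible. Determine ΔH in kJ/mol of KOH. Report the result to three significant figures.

ΔH = -50.1 kJ/mol

|ΔT| = |39.34 − 20.70| = 18.64 °C
|q_surr| = (108.3 × 4.11) × 18.64 = 445.113 × 18.64 = 8297 J
n(KOH) = 9.29 / 56.11 = 0.1656 mol
Temperature rose, so q_rxn = −|q_surr| = -8.297 kJ
ΔH = q_rxn / n = -50.10 kJ/mol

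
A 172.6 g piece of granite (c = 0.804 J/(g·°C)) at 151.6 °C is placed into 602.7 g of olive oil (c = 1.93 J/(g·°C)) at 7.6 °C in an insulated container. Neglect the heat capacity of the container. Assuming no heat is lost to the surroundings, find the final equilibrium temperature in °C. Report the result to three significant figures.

T_f = 22.9 °C

Heat lost by granite = heat gained by olive oil.
(172.6)(0.804)(151.6 − T) = (602.7)(1.93)(T − 7.6)
138.7704 (151.6 − T) = 1163.211 (T − 7.6)
21038 − 138.7704 T = 1163.211 T − 8840.4
29878.4 = 1301.9814 T
T = 22.948 °C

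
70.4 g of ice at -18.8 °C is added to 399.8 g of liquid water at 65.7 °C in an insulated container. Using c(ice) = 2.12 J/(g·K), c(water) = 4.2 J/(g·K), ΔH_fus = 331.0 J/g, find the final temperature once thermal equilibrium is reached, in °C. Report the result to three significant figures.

Heat to bring ice to 0 °C and melt it: q₁ = 70.4×2.12×18.8 + 70.4×331.0 = 26108 J
Heat the water can supply cooling to 0 °C: 399.8×4.2×65.7 = 110321 J > q₁, so all ice melts.
Energy balance: 399.8×4.2×(65.7 − T) = 26108 + 70.4×4.2×(T − 0)
1679.16(65.7 − T) = 26108 + 295.68 T
110321 − 26108 = 1974.84 T
T = 84213 / 1974.84 = 42.64 °C

T_f = 42.6 °C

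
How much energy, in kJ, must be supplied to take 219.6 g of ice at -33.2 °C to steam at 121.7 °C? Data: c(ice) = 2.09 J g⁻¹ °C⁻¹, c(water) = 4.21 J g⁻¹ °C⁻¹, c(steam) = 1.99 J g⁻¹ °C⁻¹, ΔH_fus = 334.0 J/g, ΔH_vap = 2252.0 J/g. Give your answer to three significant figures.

q = 685 kJ

q1 (heat ice -33.2→0.0 °C): 219.6 × 2.09 × 33.2 = 15238 J
q2 (melt at 0 °C): 219.6 × 334.0 = 73346 J
q3 (heat water 0.0→100.0 °C): 219.6 × 4.21 × 100.0 = 92452 J
q4 (vaporize at 100 °C): 219.6 × 2252.0 = 494539 J
q5 (heat steam 100.0→121.7 °C): 219.6 × 1.99 × 21.7 = 9483 J
Total: 15238 + 73346 + 92452 + 494539 + 9483 = 685058 J = 685 kJ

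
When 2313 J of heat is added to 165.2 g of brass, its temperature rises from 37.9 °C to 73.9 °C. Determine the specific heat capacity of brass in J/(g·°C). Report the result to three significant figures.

c = q / (m ΔT) = 2313 / (165.2 × 36.0)
c = 2313 / 5947.2 = 0.389 J/(g·°C)

c = 0.389 J/(g·°C)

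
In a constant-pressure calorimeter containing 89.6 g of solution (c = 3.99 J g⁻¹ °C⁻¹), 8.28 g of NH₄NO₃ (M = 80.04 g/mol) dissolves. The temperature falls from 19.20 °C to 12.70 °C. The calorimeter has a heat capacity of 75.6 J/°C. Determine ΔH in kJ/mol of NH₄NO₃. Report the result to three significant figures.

ΔH = 27.2 kJ/mol

|ΔT| = |12.70 − 19.20| = 6.50 °C
|q_surr| = (89.6 × 3.99 + 75.6) × 6.50 = 433.104 × 6.50 = 2815 J
n(NH₄NO₃) = 8.28 / 80.04 = 0.1034 mol
Temperature fell, so q_rxn = +|q_surr| = 2.815 kJ
ΔH = q_rxn / n = 27.22 kJ/mol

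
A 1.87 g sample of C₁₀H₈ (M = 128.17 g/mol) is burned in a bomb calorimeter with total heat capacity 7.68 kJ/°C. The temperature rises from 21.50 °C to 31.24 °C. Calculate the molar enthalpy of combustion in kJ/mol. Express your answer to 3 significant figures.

ΔH = -5130 kJ/mol

ΔT = 31.24 − 21.50 = 9.74 °C
q_cal = C_cal × ΔT = 7.68 × 9.74 = 74.8032 kJ
n = 1.87 / 128.17 = 0.01459 mol
q_rxn = −q_cal = -74.8032 kJ
ΔH = -74.8032 / 0.01459 = -5127 kJ/mol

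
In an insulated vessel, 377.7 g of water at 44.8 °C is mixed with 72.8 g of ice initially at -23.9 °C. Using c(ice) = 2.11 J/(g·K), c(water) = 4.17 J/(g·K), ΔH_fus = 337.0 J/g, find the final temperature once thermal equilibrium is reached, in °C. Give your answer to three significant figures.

T_f = 22.5 °C

Heat to bring ice to 0 °C and melt it: q₁ = 72.8×2.11×23.9 + 72.8×337.0 = 28205 J
Heat the water can supply cooling to 0 °C: 377.7×4.17×44.8 = 70560.4 J > q₁, so all ice melts.
Energy balance: 377.7×4.17×(44.8 − T) = 28205 + 72.8×4.17×(T − 0)
1575.009(44.8 − T) = 28205 + 303.576 T
70560.4 − 28205 = 1878.585 T
T = 42355.4 / 1878.585 = 22.546 °C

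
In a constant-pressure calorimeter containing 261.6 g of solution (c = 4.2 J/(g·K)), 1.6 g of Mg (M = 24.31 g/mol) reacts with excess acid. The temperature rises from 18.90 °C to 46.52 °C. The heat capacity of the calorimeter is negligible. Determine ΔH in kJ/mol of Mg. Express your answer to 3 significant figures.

|ΔT| = |46.52 − 18.90| = 27.62 °C
|q_surr| = (261.6 × 4.2) × 27.62 = 1098.72 × 27.62 = 30350 J
n(Mg) = 1.6 / 24.31 = 0.06582 mol
Temperature rose, so q_rxn = −|q_surr| = -30.35 kJ
ΔH = q_rxn / n = -461.1 kJ/mol

ΔH = -461 kJ/mol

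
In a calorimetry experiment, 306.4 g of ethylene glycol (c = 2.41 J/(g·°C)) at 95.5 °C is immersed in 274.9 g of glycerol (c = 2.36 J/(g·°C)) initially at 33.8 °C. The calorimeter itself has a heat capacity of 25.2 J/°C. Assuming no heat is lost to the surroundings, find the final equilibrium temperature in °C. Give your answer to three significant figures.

T_f = 66.1 °C

Heat lost by ethylene glycol = heat gained by glycerol + calorimeter.
(306.4)(2.41)(95.5 − T) = [(274.9)(2.36) + 25.2](T − 33.8)
738.424 (95.5 − T) = 673.964 (T − 33.8)
70519 − 738.424 T = 673.964 T − 22780
93299 = 1412.388 T
T = 66.06 °C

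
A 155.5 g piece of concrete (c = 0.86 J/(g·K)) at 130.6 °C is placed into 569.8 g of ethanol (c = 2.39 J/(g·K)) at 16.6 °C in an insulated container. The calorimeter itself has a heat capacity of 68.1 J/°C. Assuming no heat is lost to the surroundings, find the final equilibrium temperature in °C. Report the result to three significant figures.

T_f = 26.3 °C

Heat lost by concrete = heat gained by ethanol + calorimeter.
(155.5)(0.86)(130.6 − T) = [(569.8)(2.39) + 68.1](T − 16.6)
133.73 (130.6 − T) = 1429.922 (T − 16.6)
17465 − 133.73 T = 1429.922 T − 23737
41202 = 1563.652 T
T = 26.3499 °C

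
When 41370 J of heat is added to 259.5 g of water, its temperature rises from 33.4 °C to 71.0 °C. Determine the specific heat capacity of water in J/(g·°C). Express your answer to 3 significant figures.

c = q / (m ΔT) = 41370 / (259.5 × 37.6)
c = 41370 / 9757.2 = 4.24 J/(g·°C)

c = 4.24 J/(g·°C)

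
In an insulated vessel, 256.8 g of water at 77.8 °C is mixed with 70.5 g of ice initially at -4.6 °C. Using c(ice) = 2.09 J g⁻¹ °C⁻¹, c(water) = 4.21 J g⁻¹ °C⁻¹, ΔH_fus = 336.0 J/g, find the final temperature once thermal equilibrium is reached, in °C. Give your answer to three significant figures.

T_f = 43.4 °C

Heat to bring ice to 0 °C and melt it: q₁ = 70.5×2.09×4.6 + 70.5×336.0 = 24366 J
Heat the water can supply cooling to 0 °C: 256.8×4.21×77.8 = 84111.8 J > q₁, so all ice melts.
Energy balance: 256.8×4.21×(77.8 − T) = 24366 + 70.5×4.21×(T − 0)
1081.128(77.8 − T) = 24366 + 296.805 T
84111.8 − 24366 = 1377.933 T
T = 59745.8 / 1377.933 = 43.36 °C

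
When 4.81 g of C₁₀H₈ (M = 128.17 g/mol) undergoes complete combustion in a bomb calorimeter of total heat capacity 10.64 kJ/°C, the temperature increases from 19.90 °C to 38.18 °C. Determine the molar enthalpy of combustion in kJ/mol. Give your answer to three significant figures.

ΔT = 38.18 − 19.90 = 18.28 °C
q_cal = C_cal × ΔT = 10.64 × 18.28 = 194.4992 kJ
n = 4.81 / 128.17 = 0.03753 mol
q_rxn = −q_cal = -194.4992 kJ
ΔH = -194.4992 / 0.03753 = -5182 kJ/mol

ΔH = -5180 kJ/mol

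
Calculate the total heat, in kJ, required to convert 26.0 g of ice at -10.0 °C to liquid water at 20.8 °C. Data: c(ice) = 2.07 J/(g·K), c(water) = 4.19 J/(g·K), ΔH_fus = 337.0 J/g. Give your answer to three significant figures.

q = 11.6 kJ

q1 (heat ice -10.0→0.0 °C): 26.0 × 2.07 × 10.0 = 538 J
q2 (melt at 0 °C): 26.0 × 337.0 = 8762 J
q3 (heat water 0.0→20.8 °C): 26.0 × 4.19 × 20.8 = 2266 J
Total: 538 + 8762 + 2266 = 11566 J = 11.6 kJ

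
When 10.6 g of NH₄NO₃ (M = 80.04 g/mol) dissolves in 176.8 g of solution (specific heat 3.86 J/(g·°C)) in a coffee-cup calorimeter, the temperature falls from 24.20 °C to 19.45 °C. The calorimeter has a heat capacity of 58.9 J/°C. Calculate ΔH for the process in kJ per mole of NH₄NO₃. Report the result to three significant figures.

|ΔT| = |19.45 − 24.20| = 4.75 °C
|q_surr| = (176.8 × 3.86 + 58.9) × 4.75 = 741.348 × 4.75 = 3521 J
n(NH₄NO₃) = 10.6 / 80.04 = 0.1324 mol
Temperature fell, so q_rxn = +|q_surr| = 3.521 kJ
ΔH = q_rxn / n = 26.59 kJ/mol

ΔH = 26.6 kJ/mol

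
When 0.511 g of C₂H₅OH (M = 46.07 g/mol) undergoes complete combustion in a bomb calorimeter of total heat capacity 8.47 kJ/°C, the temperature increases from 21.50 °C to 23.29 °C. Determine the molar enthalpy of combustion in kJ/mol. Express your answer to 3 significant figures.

ΔH = -1370 kJ/mol

ΔT = 23.29 − 21.50 = 1.79 °C
q_cal = C_cal × ΔT = 8.47 × 1.79 = 15.1613 kJ
n = 0.511 / 46.07 = 0.01109 mol
q_rxn = −q_cal = -15.1613 kJ
ΔH = -15.1613 / 0.01109 = -1367 kJ/mol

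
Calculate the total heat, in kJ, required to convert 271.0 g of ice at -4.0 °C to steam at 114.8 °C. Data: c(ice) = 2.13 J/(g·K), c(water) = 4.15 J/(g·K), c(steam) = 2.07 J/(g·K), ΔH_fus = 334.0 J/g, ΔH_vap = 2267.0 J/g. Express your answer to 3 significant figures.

q1 (heat ice -4.0→0.0 °C): 271.0 × 2.13 × 4.0 = 2309 J
q2 (melt at 0 °C): 271.0 × 334.0 = 90514 J
q3 (heat water 0.0→100.0 °C): 271.0 × 4.15 × 100.0 = 112465 J
q4 (vaporize at 100 °C): 271.0 × 2267.0 = 614357 J
q5 (heat steam 100.0→114.8 °C): 271.0 × 2.07 × 14.8 = 8302 J
Total: 2309 + 90514 + 112465 + 614357 + 8302 = 827947 J = 828 kJ

q = 828 kJ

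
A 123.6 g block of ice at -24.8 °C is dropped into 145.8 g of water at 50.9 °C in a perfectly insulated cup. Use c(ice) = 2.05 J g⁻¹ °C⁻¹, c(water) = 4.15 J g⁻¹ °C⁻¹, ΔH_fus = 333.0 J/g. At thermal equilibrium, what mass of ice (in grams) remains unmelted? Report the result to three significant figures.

Heat to warm all ice to 0 °C: 123.6×2.05×24.8 = 6283.8 J
Heat released by water cooling to 0 °C: 145.8×4.15×50.9 = 30798 J
30798 J < 6283.8 + 123.6×333.0 = 47442.6 J, so not all ice melts; final T = 0 °C.
Heat left for melting: 30798 − 6283.8 = 24514.2 J
Mass melted = 24514.2 / 333.0 = 73.62 g
Ice remaining = 123.6 − 73.62 = 49.98 g

m_ice remaining = 50.0 g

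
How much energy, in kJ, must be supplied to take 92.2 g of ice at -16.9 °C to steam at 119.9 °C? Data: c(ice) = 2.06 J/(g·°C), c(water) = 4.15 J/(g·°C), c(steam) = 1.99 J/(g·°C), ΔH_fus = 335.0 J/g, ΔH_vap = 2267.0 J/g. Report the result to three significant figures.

q1 (heat ice -16.9→0.0 °C): 92.2 × 2.06 × 16.9 = 3210 J
q2 (melt at 0 °C): 92.2 × 335.0 = 30887 J
q3 (heat water 0.0→100.0 °C): 92.2 × 4.15 × 100.0 = 38263 J
q4 (vaporize at 100 °C): 92.2 × 2267.0 = 209017 J
q5 (heat steam 100.0→119.9 °C): 92.2 × 1.99 × 19.9 = 3651 J
Total: 3210 + 30887 + 38263 + 209017 + 3651 = 285028 J = 285 kJ

q = 285 kJ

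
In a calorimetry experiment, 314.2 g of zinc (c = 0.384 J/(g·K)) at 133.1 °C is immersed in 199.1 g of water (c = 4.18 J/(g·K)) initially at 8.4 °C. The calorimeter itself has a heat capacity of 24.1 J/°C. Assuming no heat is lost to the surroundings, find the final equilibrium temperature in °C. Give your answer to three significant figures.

T_f = 23.8 °C

Heat lost by zinc = heat gained by water + calorimeter.
(314.2)(0.384)(133.1 − T) = [(199.1)(4.18) + 24.1](T − 8.4)
120.6528 (133.1 − T) = 856.338 (T − 8.4)
16059 − 120.6528 T = 856.338 T − 7193.2
23252.2 = 976.9908 T
T = 23.80 °C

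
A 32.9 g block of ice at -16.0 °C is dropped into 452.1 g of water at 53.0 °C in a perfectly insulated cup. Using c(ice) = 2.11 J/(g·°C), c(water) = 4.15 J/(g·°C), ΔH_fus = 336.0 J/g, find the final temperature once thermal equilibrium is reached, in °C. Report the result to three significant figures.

Heat to bring ice to 0 °C and melt it: q₁ = 32.9×2.11×16.0 + 32.9×336.0 = 12165 J
Heat the water can supply cooling to 0 °C: 452.1×4.15×53.0 = 99439.4 J > q₁, so all ice melts.
Energy balance: 452.1×4.15×(53.0 − T) = 12165 + 32.9×4.15×(T − 0)
1876.215(53.0 − T) = 12165 + 136.535 T
99439.4 − 12165 = 2012.750 T
T = 87274.4 / 2012.750 = 43.36 °C

T_f = 43.4 °C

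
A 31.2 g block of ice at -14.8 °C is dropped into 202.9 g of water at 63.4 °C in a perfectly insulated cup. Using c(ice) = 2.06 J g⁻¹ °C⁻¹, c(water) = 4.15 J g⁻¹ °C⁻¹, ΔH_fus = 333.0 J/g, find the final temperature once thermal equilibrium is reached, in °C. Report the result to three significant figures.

Heat to bring ice to 0 °C and melt it: q₁ = 31.2×2.06×14.8 + 31.2×333.0 = 11341 J
Heat the water can supply cooling to 0 °C: 202.9×4.15×63.4 = 53385.0 J > q₁, so all ice melts.
Energy balance: 202.9×4.15×(63.4 − T) = 11341 + 31.2×4.15×(T − 0)
842.035(63.4 − T) = 11341 + 129.48 T
53385.0 − 11341 = 971.515 T
T = 42044.0 / 971.515 = 43.28 °C

T_f = 43.3 °C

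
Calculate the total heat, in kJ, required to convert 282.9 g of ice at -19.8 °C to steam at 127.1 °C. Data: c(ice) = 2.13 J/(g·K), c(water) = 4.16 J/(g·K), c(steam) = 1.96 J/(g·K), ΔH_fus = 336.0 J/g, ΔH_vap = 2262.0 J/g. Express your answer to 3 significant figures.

q = 880 kJ

q1 (heat ice -19.8→0.0 °C): 282.9 × 2.13 × 19.8 = 11931 J
q2 (melt at 0 °C): 282.9 × 336.0 = 95054 J
q3 (heat water 0.0→100.0 °C): 282.9 × 4.16 × 100.0 = 117686 J
q4 (vaporize at 100 °C): 282.9 × 2262.0 = 639920 J
q5 (heat steam 100.0→127.1 °C): 282.9 × 1.96 × 27.1 = 15027 J
Total: 11931 + 95054 + 117686 + 639920 + 15027 = 879618 J = 880 kJ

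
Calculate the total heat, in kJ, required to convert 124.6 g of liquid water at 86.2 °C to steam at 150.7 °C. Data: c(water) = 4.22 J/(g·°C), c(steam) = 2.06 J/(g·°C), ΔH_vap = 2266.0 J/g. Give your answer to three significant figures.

q = 303 kJ

q1 (heat water 86.2→100.0 °C): 124.6 × 4.22 × 13.8 = 7256 J
q2 (vaporize at 100 °C): 124.6 × 2266.0 = 282344 J
q3 (heat steam 100.0→150.7 °C): 124.6 × 2.06 × 50.7 = 13013 J
Total: 7256 + 282344 + 13013 = 302613 J = 303 kJ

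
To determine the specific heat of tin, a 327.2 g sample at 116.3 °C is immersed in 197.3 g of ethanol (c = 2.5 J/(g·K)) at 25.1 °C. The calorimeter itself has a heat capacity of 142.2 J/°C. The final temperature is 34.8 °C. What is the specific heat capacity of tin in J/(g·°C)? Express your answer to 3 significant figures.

q_gained = (197.3 × 2.5 + 142.2) × (34.8 − 25.1) = 6164 J
q_lost = 327.2 × c × (116.3 − 34.8) = 26666.8 c
Set equal: c = 6164 / 26666.8 = 0.231 J/(g·°C)

c = 0.231 J/(g·°C)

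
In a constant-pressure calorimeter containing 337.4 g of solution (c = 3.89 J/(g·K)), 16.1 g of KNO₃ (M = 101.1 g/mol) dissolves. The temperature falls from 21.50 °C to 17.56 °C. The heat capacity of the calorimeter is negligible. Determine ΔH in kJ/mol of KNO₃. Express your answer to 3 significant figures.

|ΔT| = |17.56 − 21.50| = 3.94 °C
|q_surr| = (337.4 × 3.89) × 3.94 = 1312.486 × 3.94 = 5171 J
n(KNO₃) = 16.1 / 101.1 = 0.1592 mol
Temperature fell, so q_rxn = +|q_surr| = 5.171 kJ
ΔH = q_rxn / n = 32.48 kJ/mol

ΔH = 32.5 kJ/mol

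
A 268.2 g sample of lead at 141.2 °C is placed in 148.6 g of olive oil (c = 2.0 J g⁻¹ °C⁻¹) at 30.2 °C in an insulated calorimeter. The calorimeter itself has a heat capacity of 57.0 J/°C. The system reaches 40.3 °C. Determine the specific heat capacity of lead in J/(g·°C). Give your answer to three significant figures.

c = 0.132 J/(g·°C)

q_gained = (148.6 × 2.0 + 57.0) × (40.3 − 30.2) = 3577 J
q_lost = 268.2 × c × (141.2 − 40.3) = 27061.38 c
Set equal: c = 3577 / 27061.38 = 0.132 J/(g·°C)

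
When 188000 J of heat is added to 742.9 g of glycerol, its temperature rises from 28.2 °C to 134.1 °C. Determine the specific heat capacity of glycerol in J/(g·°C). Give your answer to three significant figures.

c = q / (m ΔT) = 188000 / (742.9 × 105.9)
c = 188000 / 78673.11 = 2.39 J/(g·°C)

c = 2.39 J/(g·°C)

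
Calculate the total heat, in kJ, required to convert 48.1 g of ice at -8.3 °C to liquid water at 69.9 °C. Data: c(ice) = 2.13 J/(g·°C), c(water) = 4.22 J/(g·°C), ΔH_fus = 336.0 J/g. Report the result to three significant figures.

q1 (heat ice -8.3→0.0 °C): 48.1 × 2.13 × 8.3 = 850 J
q2 (melt at 0 °C): 48.1 × 336.0 = 16162 J
q3 (heat water 0.0→69.9 °C): 48.1 × 4.22 × 69.9 = 14188 J
Total: 850 + 16162 + 14188 = 31200 J = 31.2 kJ

q = 31.2 kJ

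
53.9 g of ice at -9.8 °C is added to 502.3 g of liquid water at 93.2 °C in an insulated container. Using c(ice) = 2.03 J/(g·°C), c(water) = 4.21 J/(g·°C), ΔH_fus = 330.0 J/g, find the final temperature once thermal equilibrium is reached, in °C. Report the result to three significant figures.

T_f = 76.1 °C

Heat to bring ice to 0 °C and melt it: q₁ = 53.9×2.03×9.8 + 53.9×330.0 = 18859 J
Heat the water can supply cooling to 0 °C: 502.3×4.21×93.2 = 197088 J > q₁, so all ice melts.
Energy balance: 502.3×4.21×(93.2 − T) = 18859 + 53.9×4.21×(T − 0)
2114.683(93.2 − T) = 18859 + 226.919 T
197088 − 18859 = 2341.602 T
T = 178229 / 2341.602 = 76.11 °C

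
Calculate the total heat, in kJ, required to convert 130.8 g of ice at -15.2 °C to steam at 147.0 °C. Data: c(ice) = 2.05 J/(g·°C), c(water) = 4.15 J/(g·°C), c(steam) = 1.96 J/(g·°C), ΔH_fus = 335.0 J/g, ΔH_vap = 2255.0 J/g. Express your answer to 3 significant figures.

q1 (heat ice -15.2→0.0 °C): 130.8 × 2.05 × 15.2 = 4076 J
q2 (melt at 0 °C): 130.8 × 335.0 = 43818 J
q3 (heat water 0.0→100.0 °C): 130.8 × 4.15 × 100.0 = 54282 J
q4 (vaporize at 100 °C): 130.8 × 2255.0 = 294954 J
q5 (heat steam 100.0→147.0 °C): 130.8 × 1.96 × 47.0 = 12049 J
Total: 4076 + 43818 + 54282 + 294954 + 12049 = 409179 J = 409 kJ

q = 409 kJ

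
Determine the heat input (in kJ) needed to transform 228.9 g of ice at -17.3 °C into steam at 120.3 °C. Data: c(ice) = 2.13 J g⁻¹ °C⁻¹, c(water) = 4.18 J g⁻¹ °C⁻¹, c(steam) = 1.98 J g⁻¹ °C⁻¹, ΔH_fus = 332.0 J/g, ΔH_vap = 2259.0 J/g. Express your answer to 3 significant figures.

q1 (heat ice -17.3→0.0 °C): 228.9 × 2.13 × 17.3 = 8435 J
q2 (melt at 0 °C): 228.9 × 332.0 = 75995 J
q3 (heat water 0.0→100.0 °C): 228.9 × 4.18 × 100.0 = 95680 J
q4 (vaporize at 100 °C): 228.9 × 2259.0 = 517085 J
q5 (heat steam 100.0→120.3 °C): 228.9 × 1.98 × 20.3 = 9200 J
Total: 8435 + 75995 + 95680 + 517085 + 9200 = 706395 J = 706 kJ

q = 706 kJ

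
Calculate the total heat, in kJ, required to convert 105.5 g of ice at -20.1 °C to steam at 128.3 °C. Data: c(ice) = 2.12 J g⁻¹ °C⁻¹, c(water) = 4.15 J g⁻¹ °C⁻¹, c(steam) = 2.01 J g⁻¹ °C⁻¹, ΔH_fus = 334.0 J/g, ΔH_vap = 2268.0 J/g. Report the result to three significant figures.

q1 (heat ice -20.1→0.0 °C): 105.5 × 2.12 × 20.1 = 4496 J
q2 (melt at 0 °C): 105.5 × 334.0 = 35237 J
q3 (heat water 0.0→100.0 °C): 105.5 × 4.15 × 100.0 = 43783 J
q4 (vaporize at 100 °C): 105.5 × 2268.0 = 239274 J
q5 (heat steam 100.0→128.3 °C): 105.5 × 2.01 × 28.3 = 6001 J
Total: 4496 + 35237 + 43783 + 239274 + 6001 = 328791 J = 329 kJ

q = 329 kJ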